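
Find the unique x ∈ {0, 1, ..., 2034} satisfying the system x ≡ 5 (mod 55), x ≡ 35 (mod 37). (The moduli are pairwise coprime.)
x ≡ 775 (mod 2035); the representative in [0, 2035) is 775

The moduli 55, 37 are pairwise coprime, so by the CRT there is a unique solution mod 55·37 = 2035.
Solve by successive substitution. Start with x ≡ 5 (mod 55).
  Combine with x ≡ 35 (mod 37): write x = 5 + 55·t and require 5 + 55·t ≡ 35 (mod 37), i.e. 55·t ≡ 35 − 5 ≡ 30 (mod 37). Since 55^(−1) ≡ 35 (mod 37) (55 ≡ 18 (mod 37)), t ≡ 35·30 ≡ 14 (mod 37). So x ≡ 5 + 55·14 = 775 (mod 2035).
Unique solution in [0, 2035): x = 775.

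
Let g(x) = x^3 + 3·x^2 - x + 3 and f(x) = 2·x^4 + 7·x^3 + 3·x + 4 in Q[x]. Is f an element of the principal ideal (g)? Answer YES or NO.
In Q[x] the ideal (g) consists of all multiples of g, so f ∈ (g) iff g | f, i.e. iff the remainder of f on division by g is 0. Divide f by g (g is monic, so eliminate the leading term of the running remainder at each step):
  leading term 2·x^4: subtract (2·x)·g(x) = 2·x^4 + 6·x^3 - 2·x^2 + 6·x, leaving x^3 + 2·x^2 - 3·x + 4
  leading term x^3: subtract (1)·g(x) = x^3 + 3·x^2 - x + 3, leaving -x^2 - 2·x + 1
The remainder r(x) = -x^2 - 2·x + 1 ≠ 0 (and deg r < deg g), so g ∤ f, i.e. f ∉ (g).

Final answer: NO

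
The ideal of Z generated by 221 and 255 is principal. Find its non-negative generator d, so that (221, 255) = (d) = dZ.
(221, 255) = (17); d = 17

In the PID Z, (a, b) is generated by gcd(a, b). Compute gcd(255, 221) with the extended Euclidean algorithm, tracking rows (r, s, t) with s·255 + t·221 = r:
  row A: (255, 1, 0)   [1·255 + 0·221 = 255]
  row B: (221, 0, 1)   [0·255 + 1·221 = 221]
  255 = 1·221 + 34   → row C = row A − 1·row B = (34, 1, −1)   [check: 1·255 − 1·221 = 34]
  221 = 6·34 + 17   → row D = row B − 6·row C = (17, −6, 7)   [check: −6·255 + 7·221 = 17]
  34 = 2·17 + 0   → remainder 0, stop. gcd = 17 (last nonzero row D).
So gcd(221, 255) = 17, with Bézout identity −6·255 + 7·221 = 17. Containment (⊇): the Bézout identity exhibits 17 as an element of (221, 255), giving (17) ⊆ (221, 255). Containment (⊆): since 17 | 221 and 17 | 255 (221 = 17·13, 255 = 17·15), every Z-linear combination of 221 and 255 is divisible by 17, so (221, 255) ⊆ (17). Therefore (221, 255) = (17), d = 17.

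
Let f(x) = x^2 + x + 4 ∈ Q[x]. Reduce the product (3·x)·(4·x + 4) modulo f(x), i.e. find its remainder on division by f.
First multiply in Q[x] without reducing: a · b = 12·x^2 + 12·x. Now divide by f(x) = x^2 + x + 4, eliminating the leading term at each step:
  leading term 12·x^2: subtract (12)·f(x) = 12·x^2 + 12·x + 48, leaving -48
The degree is now < 2, so this is the remainder. Hence a · b ≡ -48 in Q[x]/(f).

Final answer: a · b ≡ -48 (mod f(x))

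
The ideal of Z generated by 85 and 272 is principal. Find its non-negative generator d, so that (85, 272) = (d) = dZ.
In the PID Z, (a, b) is generated by gcd(a, b). Compute gcd(272, 85) with the extended Euclidean algorithm, tracking rows (r, s, t) with s·272 + t·85 = r:
  row A: (272, 1, 0)   [1·272 + 0·85 = 272]
  row B: (85, 0, 1)   [0·272 + 1·85 = 85]
  272 = 3·85 + 17   → row C = row A − 3·row B = (17, 1, −3)   [check: 1·272 − 3·85 = 17]
  85 = 5·17 + 0   → remainder 0, stop. gcd = 17 (last nonzero row C).
So gcd(85, 272) = 17, with Bézout identity 1·272 − 3·85 = 17. Containment (⊇): the Bézout identity exhibits 17 as an element of (85, 272), giving (17) ⊆ (85, 272). Containment (⊆): since 17 | 85 and 17 | 272 (85 = 17·5, 272 = 17·16), every Z-linear combination of 85 and 272 is divisible by 17, so (85, 272) ⊆ (17). Therefore (85, 272) = (17), d = 17.

Final answer: (85, 272) = (17); d = 17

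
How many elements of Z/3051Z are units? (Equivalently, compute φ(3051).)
Z/3051Z has φ(3051) = 2016 units

An element a ∈ Z/3051Z is a unit iff gcd(a, 3051) = 1, so the number of units is φ(3051). φ is multiplicative, with φ(p^e) = p^e − p^(e−1). Factorise 3051 = 3^3 · 113. Then
  φ(3051) = (3^3 − 3^2) · (113 − 1) = 18 · 112 = 2016.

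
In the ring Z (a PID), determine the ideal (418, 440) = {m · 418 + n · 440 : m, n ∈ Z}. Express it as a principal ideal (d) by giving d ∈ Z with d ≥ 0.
(418, 440) = (22); d = 22

In the PID Z, (a, b) is generated by gcd(a, b). Compute gcd(440, 418) with the extended Euclidean algorithm, tracking rows (r, s, t) with s·440 + t·418 = r:
  row A: (440, 1, 0)   [1·440 + 0·418 = 440]
  row B: (418, 0, 1)   [0·440 + 1·418 = 418]
  440 = 1·418 + 22   → row C = row A − 1·row B = (22, 1, −1)   [check: 1·440 − 1·418 = 22]
  418 = 19·22 + 0   → remainder 0, stop. gcd = 22 (last nonzero row C).
So gcd(418, 440) = 22, with Bézout identity 1·440 − 1·418 = 22. Containment (⊇): the Bézout identity exhibits 22 as an element of (418, 440), giving (22) ⊆ (418, 440). Containment (⊆): since 22 | 418 and 22 | 440 (418 = 22·19, 440 = 22·20), every Z-linear combination of 418 and 440 is divisible by 22, so (418, 440) ⊆ (22). Therefore (418, 440) = (22), d = 22.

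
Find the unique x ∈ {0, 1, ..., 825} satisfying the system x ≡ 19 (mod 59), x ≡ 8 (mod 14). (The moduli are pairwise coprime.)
The moduli 59, 14 are pairwise coprime, so by the CRT there is a unique solution mod 59·14 = 826.
Solve by successive substitution. Start with x ≡ 19 (mod 59).
  Combine with x ≡ 8 (mod 14): write x = 19 + 59·t and require 19 + 59·t ≡ 8 (mod 14), i.e. 59·t ≡ 8 − 19 ≡ 3 (mod 14). Since 59^(−1) ≡ 5 (mod 14) (59 ≡ 3 (mod 14)), t ≡ 5·3 ≡ 1 (mod 14). So x ≡ 19 + 59·1 = 78 (mod 826).
Unique solution in [0, 826): x = 78.

Final answer: x ≡ 78 (mod 826); the representative in [0, 826) is 78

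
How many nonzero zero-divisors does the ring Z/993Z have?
Z/993Z has 332 nonzero zero-divisors

In Z/993Z each nonzero element is either a unit (gcd with 993 is 1) or a zero-divisor (gcd > 1). The number of units is φ(993): factorise 993 = 3 · 331, so φ(993) = (3 − 1) · (331 − 1) = 2 · 330 = 660. The nonzero elements number 993 − 1 = 992. Hence the nonzero zero-divisors number 992 − 660 = 332.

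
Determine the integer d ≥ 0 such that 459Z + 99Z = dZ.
In the PID Z, (a, b) is generated by gcd(a, b). Compute gcd(459, 99) with the extended Euclidean algorithm, tracking rows (r, s, t) with s·459 + t·99 = r:
  row A: (459, 1, 0)   [1·459 + 0·99 = 459]
  row B: (99, 0, 1)   [0·459 + 1·99 = 99]
  459 = 4·99 + 63   → row C = row A − 4·row B = (63, 1, −4)   [check: 1·459 − 4·99 = 63]
  99 = 1·63 + 36   → row D = row B − 1·row C = (36, −1, 5)   [check: −1·459 + 5·99 = 36]
  63 = 1·36 + 27   → row E = row C − 1·row D = (27, 2, −9)   [check: 2·459 − 9·99 = 27]
  36 = 1·27 + 9   → row F = row D − 1·row E = (9, −3, 14)   [check: −3·459 + 14·99 = 9]
  27 = 3·9 + 0   → remainder 0, stop. gcd = 9 (last nonzero row F).
So gcd(459, 99) = 9, with Bézout identity −3·459 + 14·99 = 9. Containment (⊇): the Bézout identity exhibits 9 as an element of (459, 99), giving (9) ⊆ (459, 99). Containment (⊆): since 9 | 459 and 9 | 99 (459 = 9·51, 99 = 9·11), every Z-linear combination of 459 and 99 is divisible by 9, so (459, 99) ⊆ (9). Therefore (459, 99) = (9), d = 9.

Final answer: (459, 99) = (9); d = 9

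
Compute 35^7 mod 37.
Use repeated squaring. Binary(7) = 111. Walk through the bits of the exponent 7 left-to-right: at each bit after the leading one, square the running value, then multiply by 35 if the bit is 1 (always reducing mod 37):
  bit 1 = 1 (leading): start with 35.
  bit 2 = 1: square 35^2 = 1225 ≡ 4; bit is 1, so multiply 4·35 = 140 ≡ 29 (mod 37).
  bit 3 = 1: square 29^2 = 841 ≡ 27; bit is 1, so multiply 27·35 = 945 ≡ 20 (mod 37).
Final value: 35^7 ≡ 20 (mod 37).

Final answer: 20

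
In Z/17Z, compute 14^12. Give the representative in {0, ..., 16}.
4

Use repeated squaring. Binary(12) = 1100. Walk through the bits of the exponent 12 left-to-right: at each bit after the leading one, square the running value, then multiply by 14 if the bit is 1 (always reducing mod 17):
  bit 1 = 1 (leading): start with 14.
  bit 2 = 1: square 14^2 = 196 ≡ 9; bit is 1, so multiply 9·14 = 126 ≡ 7 (mod 17).
  bit 3 = 0: square 7^2 = 49 ≡ 15 (mod 17).
  bit 4 = 0: square 15^2 = 225 ≡ 4 (mod 17).
Final value: 14^12 ≡ 4 (mod 17).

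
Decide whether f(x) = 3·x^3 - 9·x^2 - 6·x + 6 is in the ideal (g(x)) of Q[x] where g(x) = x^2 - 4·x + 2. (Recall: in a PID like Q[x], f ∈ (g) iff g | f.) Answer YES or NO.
In Q[x] the ideal (g) consists of all multiples of g, so f ∈ (g) iff g | f, i.e. iff the remainder of f on division by g is 0. Divide f by g (g is monic, so eliminate the leading term of the running remainder at each step):
  leading term 3·x^3: subtract (3·x)·g(x) = 3·x^3 - 12·x^2 + 6·x, leaving 3·x^2 - 12·x + 6
  leading term 3·x^2: subtract (3)·g(x) = 3·x^2 - 12·x + 6, leaving 0
The remainder is 0, so f(x) = g(x) · h(x) with h(x) = 3·x + 3. Hence g | f, i.e. f ∈ (g).

Final answer: YES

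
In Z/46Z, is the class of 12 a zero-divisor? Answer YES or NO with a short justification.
YES

gcd(12, 46) = 2 > 1, so 12 is not a unit in Z/46Z. In Z/nZ every nonzero non-unit is a zero-divisor: explicitly, take b = 46/gcd = 23 ≠ 0 (mod 46); then 12·23 = 276 = 6·46, i.e. 12·23 ≡ 0 (mod 46). So 12 is a zero-divisor.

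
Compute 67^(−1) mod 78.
Apply the extended Euclidean algorithm to (78, 67), tracking rows (r, s, t) with s·78 + t·67 = r. Each division r_prev = q·r_cur + r_new produces the new row as (previous row) − q·(current row):
  row A: (78, 1, 0)   [1·78 + 0·67 = 78]
  row B: (67, 0, 1)   [0·78 + 1·67 = 67]
  78 = 1·67 + 11   → row C = row A − 1·row B = (11, 1, −1)   [check: 1·78 − 1·67 = 11]
  67 = 6·11 + 1   → row D = row B − 6·row C = (1, −6, 7)   [check: −6·78 + 7·67 = 1]
  11 = 11·1 + 0   → remainder 0, stop. gcd = 1 (last nonzero row D).
The gcd is 1, so 67 is invertible mod 78. The last nonzero row gives −6·78 + 7·67 = 1, so t = 7. So 67^(−1) ≡ 7 (mod 78). Verify: 67 · 7 = 469 ≡ 1 (mod 78). ✓

Final answer: 67^(−1) ≡ 7 (mod 78)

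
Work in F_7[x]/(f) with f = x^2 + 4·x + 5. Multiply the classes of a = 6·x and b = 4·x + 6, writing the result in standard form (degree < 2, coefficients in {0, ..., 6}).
a · b ≡ 3·x + 6 (mod f(x))

Multiply as integer polynomials: a · b = 24·x^2 + 36·x. Reducing coefficients mod 7: a · b ≡ 3·x^2 + x. Now divide by f(x) = x^2 + 4·x + 5 in F_7[x], eliminating the leading term at each step:
  leading term 3·x^2: subtract (3)·f(x) = 3·x^2 + 5·x + 1, leaving 3·x + 6 (coefficients mod 7)
The degree is now < 2, so this is the remainder. Hence a · b ≡ 3·x + 6 in F_7[x]/(f).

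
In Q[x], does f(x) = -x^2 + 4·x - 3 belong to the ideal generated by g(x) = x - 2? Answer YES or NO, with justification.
NO

In Q[x] the ideal (g) consists of all multiples of g, so f ∈ (g) iff g | f, i.e. iff the remainder of f on division by g is 0. Divide f by g (g is monic, so eliminate the leading term of the running remainder at each step):
  leading term -x^2: subtract (-x)·g(x) = -x^2 + 2·x, leaving 2·x - 3
  leading term 2·x: subtract (2)·g(x) = 2·x - 4, leaving 1
The remainder r(x) = 1 ≠ 0 (and deg r < deg g), so g ∤ f, i.e. f ∉ (g).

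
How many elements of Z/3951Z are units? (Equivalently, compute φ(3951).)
An element a ∈ Z/3951Z is a unit iff gcd(a, 3951) = 1, so the number of units is φ(3951). φ is multiplicative, with φ(p^e) = p^e − p^(e−1). Factorise 3951 = 3^2 · 439. Then
  φ(3951) = (3^2 − 3^1) · (439 − 1) = 6 · 438 = 2628.

Final answer: Z/3951Z has φ(3951) = 2628 units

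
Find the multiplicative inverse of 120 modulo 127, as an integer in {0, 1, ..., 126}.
Apply the extended Euclidean algorithm to (127, 120), tracking rows (r, s, t) with s·127 + t·120 = r. Each division r_prev = q·r_cur + r_new produces the new row as (previous row) − q·(current row):
  row A: (127, 1, 0)   [1·127 + 0·120 = 127]
  row B: (120, 0, 1)   [0·127 + 1·120 = 120]
  127 = 1·120 + 7   → row C = row A − 1·row B = (7, 1, −1)   [check: 1·127 − 1·120 = 7]
  120 = 17·7 + 1   → row D = row B − 17·row C = (1, −17, 18)   [check: −17·127 + 18·120 = 1]
  7 = 7·1 + 0   → remainder 0, stop. gcd = 1 (last nonzero row D).
The gcd is 1, so 120 is invertible mod 127. The last nonzero row gives −17·127 + 18·120 = 1, so t = 18. So 120^(−1) ≡ 18 (mod 127). Verify: 120 · 18 = 2160 ≡ 1 (mod 127). ✓

Final answer: 120^(−1) ≡ 18 (mod 127)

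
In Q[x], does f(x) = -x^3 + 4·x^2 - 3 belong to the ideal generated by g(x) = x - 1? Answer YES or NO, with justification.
YES

In Q[x] the ideal (g) consists of all multiples of g, so f ∈ (g) iff g | f, i.e. iff the remainder of f on division by g is 0. Divide f by g (g is monic, so eliminate the leading term of the running remainder at each step):
  leading term -x^3: subtract (-x^2)·g(x) = -x^3 + x^2, leaving 3·x^2 - 3
  leading term 3·x^2: subtract (3·x)·g(x) = 3·x^2 - 3·x, leaving 3·x - 3
  leading term 3·x: subtract (3)·g(x) = 3·x - 3, leaving 0
The remainder is 0, so f(x) = g(x) · h(x) with h(x) = -x^2 + 3·x + 3. Hence g | f, i.e. f ∈ (g).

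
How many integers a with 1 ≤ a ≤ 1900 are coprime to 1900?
720

The number of a ∈ {1, ..., 1900} with gcd(a, 1900) = 1 is by definition Euler's totient φ(1900). φ is multiplicative, with φ(p^e) = p^e − p^(e−1). Factorise 1900 = 2^2 · 5^2 · 19. Then
  φ(1900) = (2^2 − 2^1) · (5^2 − 5^1) · (19 − 1) = 2 · 20 · 18 = 720.
So there are 720 such integers.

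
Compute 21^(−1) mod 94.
Apply the extended Euclidean algorithm to (94, 21), tracking rows (r, s, t) with s·94 + t·21 = r. Each division r_prev = q·r_cur + r_new produces the new row as (previous row) − q·(current row):
  row A: (94, 1, 0)   [1·94 + 0·21 = 94]
  row B: (21, 0, 1)   [0·94 + 1·21 = 21]
  94 = 4·21 + 10   → row C = row A − 4·row B = (10, 1, −4)   [check: 1·94 − 4·21 = 10]
  21 = 2·10 + 1   → row D = row B − 2·row C = (1, −2, 9)   [check: −2·94 + 9·21 = 1]
  10 = 10·1 + 0   → remainder 0, stop. gcd = 1 (last nonzero row D).
The gcd is 1, so 21 is invertible mod 94. The last nonzero row gives −2·94 + 9·21 = 1, so t = 9. So 21^(−1) ≡ 9 (mod 94). Verify: 21 · 9 = 189 ≡ 1 (mod 94). ✓

Final answer: 21^(−1) ≡ 9 (mod 94)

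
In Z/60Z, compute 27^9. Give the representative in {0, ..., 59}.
27

Use repeated squaring. Binary(9) = 1001. Walk through the bits of the exponent 9 left-to-right: at each bit after the leading one, square the running value, then multiply by 27 if the bit is 1 (always reducing mod 60):
  bit 1 = 1 (leading): start with 27.
  bit 2 = 0: square 27^2 = 729 ≡ 9 (mod 60).
  bit 3 = 0: square 9^2 = 81 ≡ 21 (mod 60).
  bit 4 = 1: square 21^2 = 441 ≡ 21; bit is 1, so multiply 21·27 = 567 ≡ 27 (mod 60).
Final value: 27^9 ≡ 27 (mod 60).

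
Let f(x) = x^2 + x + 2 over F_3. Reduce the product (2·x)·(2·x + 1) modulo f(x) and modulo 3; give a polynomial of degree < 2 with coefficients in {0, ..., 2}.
Multiply as integer polynomials: a · b = 4·x^2 + 2·x. Reducing coefficients mod 3: a · b ≡ x^2 + 2·x. Now divide by f(x) = x^2 + x + 2 in F_3[x], eliminating the leading term at each step:
  leading term x^2: subtract (1)·f(x) = x^2 + x + 2, leaving x + 1 (coefficients mod 3)
The degree is now < 2, so this is the remainder. Hence a · b ≡ x + 1 in F_3[x]/(f).

Final answer: a · b ≡ x + 1 (mod f(x))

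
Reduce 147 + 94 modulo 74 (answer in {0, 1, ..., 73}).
Reduce the summands first: 147 ≡ 73, 94 ≡ 20 (mod 74), so 147 + 94 ≡ 73 + 20 (mod 74). 73 + 20 = 93; 93 = 1·74 + 19, so (147 + 94) mod 74 = 19.

Final answer: 19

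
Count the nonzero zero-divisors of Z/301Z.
In Z/301Z each nonzero element is either a unit (gcd with 301 is 1) or a zero-divisor (gcd > 1). The number of units is φ(301): factorise 301 = 7 · 43, so φ(301) = (7 − 1) · (43 − 1) = 6 · 42 = 252. The nonzero elements number 301 − 1 = 300. Hence the nonzero zero-divisors number 300 − 252 = 48.

Final answer: Z/301Z has 48 nonzero zero-divisors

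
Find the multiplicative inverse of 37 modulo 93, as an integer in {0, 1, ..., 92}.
Apply the extended Euclidean algorithm to (93, 37), tracking rows (r, s, t) with s·93 + t·37 = r. Each division r_prev = q·r_cur + r_new produces the new row as (previous row) − q·(current row):
  row A: (93, 1, 0)   [1·93 + 0·37 = 93]
  row B: (37, 0, 1)   [0·93 + 1·37 = 37]
  93 = 2·37 + 19   → row C = row A − 2·row B = (19, 1, −2)   [check: 1·93 − 2·37 = 19]
  37 = 1·19 + 18   → row D = row B − 1·row C = (18, −1, 3)   [check: −1·93 + 3·37 = 18]
  19 = 1·18 + 1   → row E = row C − 1·row D = (1, 2, −5)   [check: 2·93 − 5·37 = 1]
  18 = 18·1 + 0   → remainder 0, stop. gcd = 1 (last nonzero row E).
The gcd is 1, so 37 is invertible mod 93. The last nonzero row gives 2·93 − 5·37 = 1, so t = −5. So 37^(−1) ≡ −5 ≡ 88 (mod 93). Verify: 37 · 88 = 3256 ≡ 1 (mod 93). ✓

Final answer: 37^(−1) ≡ 88 (mod 93)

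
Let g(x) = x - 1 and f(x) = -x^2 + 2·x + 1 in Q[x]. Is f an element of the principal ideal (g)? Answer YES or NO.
NO

In Q[x] the ideal (g) consists of all multiples of g, so f ∈ (g) iff g | f, i.e. iff the remainder of f on division by g is 0. Divide f by g (g is monic, so eliminate the leading term of the running remainder at each step):
  leading term -x^2: subtract (-x)·g(x) = -x^2 + x, leaving x + 1
  leading term x: subtract (1)·g(x) = x - 1, leaving 2
The remainder r(x) = 2 ≠ 0 (and deg r < deg g), so g ∤ f, i.e. f ∉ (g).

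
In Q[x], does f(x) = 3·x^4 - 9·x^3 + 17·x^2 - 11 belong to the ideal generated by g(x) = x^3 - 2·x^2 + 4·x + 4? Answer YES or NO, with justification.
In Q[x] the ideal (g) consists of all multiples of g, so f ∈ (g) iff g | f, i.e. iff the remainder of f on division by g is 0. Divide f by g (g is monic, so eliminate the leading term of the running remainder at each step):
  leading term 3·x^4: subtract (3·x)·g(x) = 3·x^4 - 6·x^3 + 12·x^2 + 12·x, leaving -3·x^3 + 5·x^2 - 12·x - 11
  leading term -3·x^3: subtract (-3)·g(x) = -3·x^3 + 6·x^2 - 12·x - 12, leaving 1 - x^2
The remainder r(x) = 1 - x^2 ≠ 0 (and deg r < deg g), so g ∤ f, i.e. f ∉ (g).

Final answer: NO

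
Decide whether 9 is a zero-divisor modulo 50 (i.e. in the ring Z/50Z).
NO

gcd(9, 50) = 1, so 9 is a unit in Z/50Z (it has a multiplicative inverse). A unit cannot be a zero-divisor: if 9·b ≡ 0 then multiplying both sides by 9^(−1) gives b ≡ 0. So 9 is not a zero-divisor.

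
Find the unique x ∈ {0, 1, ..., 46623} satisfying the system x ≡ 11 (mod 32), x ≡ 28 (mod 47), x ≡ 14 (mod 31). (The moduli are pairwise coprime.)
x ≡ 3083 (mod 46624); the representative in [0, 46624) is 3083

The moduli 32, 47, 31 are pairwise coprime, so by the CRT there is a unique solution mod 32·47·31 = 46624.
Solve by successive substitution. Start with x ≡ 11 (mod 32).
  Combine with x ≡ 28 (mod 47): write x = 11 + 32·t and require 11 + 32·t ≡ 28 (mod 47), i.e. 32·t ≡ 28 − 11 ≡ 17 (mod 47). Since 32^(−1) ≡ 25 (mod 47), t ≡ 25·17 ≡ 2 (mod 47). So x ≡ 11 + 32·2 = 75 (mod 1504).
  Combine with x ≡ 14 (mod 31): write x = 75 + 1504·t and require 75 + 1504·t ≡ 14 (mod 31), i.e. 1504·t ≡ 14 − 75 ≡ 1 (mod 31). Since 1504^(−1) ≡ 2 (mod 31) (1504 ≡ 16 (mod 31)), t ≡ 2·1 ≡ 2 (mod 31). So x ≡ 75 + 1504·2 = 3083 (mod 46624).
Unique solution in [0, 46624): x = 3083.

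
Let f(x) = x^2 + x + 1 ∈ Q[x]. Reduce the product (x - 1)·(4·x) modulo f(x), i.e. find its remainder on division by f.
First multiply in Q[x] without reducing: a · b = 4·x^2 - 4·x. Now divide by f(x) = x^2 + x + 1, eliminating the leading term at each step:
  leading term 4·x^2: subtract (4)·f(x) = 4·x^2 + 4·x + 4, leaving -8·x - 4
The degree is now < 2, so this is the remainder. Hence a · b ≡ -8·x - 4 in Q[x]/(f).

Final answer: a · b ≡ -8·x - 4 (mod f(x))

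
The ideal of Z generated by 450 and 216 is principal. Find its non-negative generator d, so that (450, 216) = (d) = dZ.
In the PID Z, (a, b) is generated by gcd(a, b). Compute gcd(450, 216) with the extended Euclidean algorithm, tracking rows (r, s, t) with s·450 + t·216 = r:
  row A: (450, 1, 0)   [1·450 + 0·216 = 450]
  row B: (216, 0, 1)   [0·450 + 1·216 = 216]
  450 = 2·216 + 18   → row C = row A − 2·row B = (18, 1, −2)   [check: 1·450 − 2·216 = 18]
  216 = 12·18 + 0   → remainder 0, stop. gcd = 18 (last nonzero row C).
So gcd(450, 216) = 18, with Bézout identity 1·450 − 2·216 = 18. Containment (⊇): the Bézout identity exhibits 18 as an element of (450, 216), giving (18) ⊆ (450, 216). Containment (⊆): since 18 | 450 and 18 | 216 (450 = 18·25, 216 = 18·12), every Z-linear combination of 450 and 216 is divisible by 18, so (450, 216) ⊆ (18). Therefore (450, 216) = (18), d = 18.

Final answer: (450, 216) = (18); d = 18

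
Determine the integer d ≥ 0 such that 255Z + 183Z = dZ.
(255, 183) = (3); d = 3

In the PID Z, (a, b) is generated by gcd(a, b). Compute gcd(255, 183) with the extended Euclidean algorithm, tracking rows (r, s, t) with s·255 + t·183 = r:
  row A: (255, 1, 0)   [1·255 + 0·183 = 255]
  row B: (183, 0, 1)   [0·255 + 1·183 = 183]
  255 = 1·183 + 72   → row C = row A − 1·row B = (72, 1, −1)   [check: 1·255 − 1·183 = 72]
  183 = 2·72 + 39   → row D = row B − 2·row C = (39, −2, 3)   [check: −2·255 + 3·183 = 39]
  72 = 1·39 + 33   → row E = row C − 1·row D = (33, 3, −4)   [check: 3·255 − 4·183 = 33]
  39 = 1·33 + 6   → row F = row D − 1·row E = (6, −5, 7)   [check: −5·255 + 7·183 = 6]
  33 = 5·6 + 3   → row G = row E − 5·row F = (3, 28, −39)   [check: 28·255 − 39·183 = 3]
  6 = 2·3 + 0   → remainder 0, stop. gcd = 3 (last nonzero row G).
So gcd(255, 183) = 3, with Bézout identity 28·255 − 39·183 = 3. Containment (⊇): the Bézout identity exhibits 3 as an element of (255, 183), giving (3) ⊆ (255, 183). Containment (⊆): since 3 | 255 and 3 | 183 (255 = 3·85, 183 = 3·61), every Z-linear combination of 255 and 183 is divisible by 3, so (255, 183) ⊆ (3). Therefore (255, 183) = (3), d = 3.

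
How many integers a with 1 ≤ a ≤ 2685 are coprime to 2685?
1424

The number of a ∈ {1, ..., 2685} with gcd(a, 2685) = 1 is by definition Euler's totient φ(2685). φ is multiplicative, with φ(p^e) = p^e − p^(e−1). Factorise 2685 = 3 · 5 · 179. Then
  φ(2685) = (3 − 1) · (5 − 1) · (179 − 1) = 2 · 4 · 178 = 1424.
So there are 1424 such integers.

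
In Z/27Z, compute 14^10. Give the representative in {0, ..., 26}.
13

Use repeated squaring. Binary(10) = 1010. Walk through the bits of the exponent 10 left-to-right: at each bit after the leading one, square the running value, then multiply by 14 if the bit is 1 (always reducing mod 27):
  bit 1 = 1 (leading): start with 14.
  bit 2 = 0: square 14^2 = 196 ≡ 7 (mod 27).
  bit 3 = 1: square 7^2 = 49 ≡ 22; bit is 1, so multiply 22·14 = 308 ≡ 11 (mod 27).
  bit 4 = 0: square 11^2 = 121 ≡ 13 (mod 27).
Final value: 14^10 ≡ 13 (mod 27).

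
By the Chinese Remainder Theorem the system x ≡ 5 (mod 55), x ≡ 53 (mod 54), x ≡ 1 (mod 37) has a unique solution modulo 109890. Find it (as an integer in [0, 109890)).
The moduli 55, 54, 37 are pairwise coprime, so by the CRT there is a unique solution mod 55·54·37 = 109890.
Solve by successive substitution. Start with x ≡ 5 (mod 55).
  Combine with x ≡ 53 (mod 54): write x = 5 + 55·t and require 5 + 55·t ≡ 53 (mod 54), i.e. 55·t ≡ 53 − 5 ≡ 48 (mod 54). Since 55^(−1) ≡ 1 (mod 54) (55 ≡ 1 (mod 54)), t ≡ 1·48 ≡ 48 (mod 54). So x ≡ 5 + 55·48 = 2645 (mod 2970).
  Combine with x ≡ 1 (mod 37): write x = 2645 + 2970·t and require 2645 + 2970·t ≡ 1 (mod 37), i.e. 2970·t ≡ 1 − 2645 ≡ 20 (mod 37). Since 2970^(−1) ≡ 26 (mod 37) (2970 ≡ 10 (mod 37)), t ≡ 26·20 ≡ 2 (mod 37). So x ≡ 2645 + 2970·2 = 8585 (mod 109890).
Unique solution in [0, 109890): x = 8585.

Final answer: x ≡ 8585 (mod 109890); the representative in [0, 109890) is 8585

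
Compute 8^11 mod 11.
8

Use repeated squaring. Binary(11) = 1011. Walk through the bits of the exponent 11 left-to-right: at each bit after the leading one, square the running value, then multiply by 8 if the bit is 1 (always reducing mod 11):
  bit 1 = 1 (leading): start with 8.
  bit 2 = 0: square 8^2 = 64 ≡ 9 (mod 11).
  bit 3 = 1: square 9^2 = 81 ≡ 4; bit is 1, so multiply 4·8 = 32 ≡ 10 (mod 11).
  bit 4 = 1: square 10^2 = 100 ≡ 1; bit is 1, so multiply 1·8 = 8 (mod 11).
Final value: 8^11 ≡ 8 (mod 11).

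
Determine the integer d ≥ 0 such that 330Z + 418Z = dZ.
In the PID Z, (a, b) is generated by gcd(a, b). Compute gcd(418, 330) with the extended Euclidean algorithm, tracking rows (r, s, t) with s·418 + t·330 = r:
  row A: (418, 1, 0)   [1·418 + 0·330 = 418]
  row B: (330, 0, 1)   [0·418 + 1·330 = 330]
  418 = 1·330 + 88   → row C = row A − 1·row B = (88, 1, −1)   [check: 1·418 − 1·330 = 88]
  330 = 3·88 + 66   → row D = row B − 3·row C = (66, −3, 4)   [check: −3·418 + 4·330 = 66]
  88 = 1·66 + 22   → row E = row C − 1·row D = (22, 4, −5)   [check: 4·418 − 5·330 = 22]
  66 = 3·22 + 0   → remainder 0, stop. gcd = 22 (last nonzero row E).
So gcd(330, 418) = 22, with Bézout identity 4·418 − 5·330 = 22. Containment (⊇): the Bézout identity exhibits 22 as an element of (330, 418), giving (22) ⊆ (330, 418). Containment (⊆): since 22 | 330 and 22 | 418 (330 = 22·15, 418 = 22·19), every Z-linear combination of 330 and 418 is divisible by 22, so (330, 418) ⊆ (22). Therefore (330, 418) = (22), d = 22.

Final answer: (330, 418) = (22); d = 22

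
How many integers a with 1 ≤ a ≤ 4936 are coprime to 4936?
2464

The number of a ∈ {1, ..., 4936} with gcd(a, 4936) = 1 is by definition Euler's totient φ(4936). φ is multiplicative, with φ(p^e) = p^e − p^(e−1). Factorise 4936 = 2^3 · 617. Then
  φ(4936) = (2^3 − 2^2) · (617 − 1) = 4 · 616 = 2464.
So there are 2464 such integers.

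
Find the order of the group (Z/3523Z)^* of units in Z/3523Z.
(Z/3523Z)^* consists of the classes a with gcd(a, 3523) = 1, so its order is φ(3523). φ is multiplicative, with φ(p^e) = p^e − p^(e−1). Factorise 3523 = 13 · 271. Then
  φ(3523) = (13 − 1) · (271 − 1) = 12 · 270 = 3240.
Thus |(Z/3523Z)^*| = 3240.

Final answer: |(Z/3523Z)^*| = 3240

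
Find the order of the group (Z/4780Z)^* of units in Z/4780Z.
(Z/4780Z)^* consists of the classes a with gcd(a, 4780) = 1, so its order is φ(4780). φ is multiplicative, with φ(p^e) = p^e − p^(e−1). Factorise 4780 = 2^2 · 5 · 239. Then
  φ(4780) = (2^2 − 2^1) · (5 − 1) · (239 − 1) = 2 · 4 · 238 = 1904.
Thus |(Z/4780Z)^*| = 1904.

Final answer: |(Z/4780Z)^*| = 1904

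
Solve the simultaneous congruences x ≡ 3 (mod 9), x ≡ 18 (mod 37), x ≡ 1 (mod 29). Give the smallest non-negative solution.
The moduli 9, 37, 29 are pairwise coprime, so by the CRT there is a unique solution mod 9·37·29 = 9657.
Solve by successive substitution. Start with x ≡ 3 (mod 9).
  Combine with x ≡ 18 (mod 37): write x = 3 + 9·t and require 3 + 9·t ≡ 18 (mod 37), i.e. 9·t ≡ 18 − 3 ≡ 15 (mod 37). Since 9^(−1) ≡ 33 (mod 37), t ≡ 33·15 ≡ 14 (mod 37). So x ≡ 3 + 9·14 = 129 (mod 333).
  Combine with x ≡ 1 (mod 29): write x = 129 + 333·t and require 129 + 333·t ≡ 1 (mod 29), i.e. 333·t ≡ 1 − 129 ≡ 17 (mod 29). Since 333^(−1) ≡ 27 (mod 29) (333 ≡ 14 (mod 29)), t ≡ 27·17 ≡ 24 (mod 29). So x ≡ 129 + 333·24 = 8121 (mod 9657).
Unique solution in [0, 9657): x = 8121.

Final answer: x ≡ 8121 (mod 9657); the representative in [0, 9657) is 8121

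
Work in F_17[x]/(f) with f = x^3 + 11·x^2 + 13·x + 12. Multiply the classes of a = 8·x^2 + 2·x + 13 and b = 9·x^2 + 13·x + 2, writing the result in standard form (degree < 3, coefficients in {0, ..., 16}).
Multiply as integer polynomials: a · b = 72·x^4 + 122·x^3 + 159·x^2 + 173·x + 26. Reducing coefficients mod 17: a · b ≡ 4·x^4 + 3·x^3 + 6·x^2 + 3·x + 9. Now divide by f(x) = x^3 + 11·x^2 + 13·x + 12 in F_17[x], eliminating the leading term at each step:
  leading term 4·x^4: subtract (4·x)·f(x) = 4·x^4 + 10·x^3 + x^2 + 14·x, leaving 10·x^3 + 5·x^2 + 6·x + 9 (coefficients mod 17)
  leading term 10·x^3: subtract (10)·f(x) = 10·x^3 + 8·x^2 + 11·x + 1, leaving 14·x^2 + 12·x + 8 (coefficients mod 17)
The degree is now < 3, so this is the remainder. Hence a · b ≡ 14·x^2 + 12·x + 8 in F_17[x]/(f).

Final answer: a · b ≡ 14·x^2 + 12·x + 8 (mod f(x))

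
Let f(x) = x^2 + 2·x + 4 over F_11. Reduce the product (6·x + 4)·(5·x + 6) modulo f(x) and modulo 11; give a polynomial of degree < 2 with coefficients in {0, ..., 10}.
a · b ≡ 7·x + 3 (mod f(x))

Multiply as integer polynomials: a · b = 30·x^2 + 56·x + 24. Reducing coefficients mod 11: a · b ≡ 8·x^2 + x + 2. Now divide by f(x) = x^2 + 2·x + 4 in F_11[x], eliminating the leading term at each step:
  leading term 8·x^2: subtract (8)·f(x) = 8·x^2 + 5·x + 10, leaving 7·x + 3 (coefficients mod 11)
The degree is now < 2, so this is the remainder. Hence a · b ≡ 7·x + 3 in F_11[x]/(f).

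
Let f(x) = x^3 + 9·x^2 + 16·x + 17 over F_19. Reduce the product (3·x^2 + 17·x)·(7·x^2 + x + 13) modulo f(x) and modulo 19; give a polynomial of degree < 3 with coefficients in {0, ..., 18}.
a · b ≡ 5·x + 18 (mod f(x))

Multiply as integer polynomials: a · b = 21·x^4 + 122·x^3 + 56·x^2 + 221·x. Reducing coefficients mod 19: a · b ≡ 2·x^4 + 8·x^3 + 18·x^2 + 12·x. Now divide by f(x) = x^3 + 9·x^2 + 16·x + 17 in F_19[x], eliminating the leading term at each step:
  leading term 2·x^4: subtract (2·x)·f(x) = 2·x^4 + 18·x^3 + 13·x^2 + 15·x, leaving 9·x^3 + 5·x^2 + 16·x (coefficients mod 19)
  leading term 9·x^3: subtract (9)·f(x) = 9·x^3 + 5·x^2 + 11·x + 1, leaving 5·x + 18 (coefficients mod 19)
The degree is now < 3, so this is the remainder. Hence a · b ≡ 5·x + 18 in F_19[x]/(f).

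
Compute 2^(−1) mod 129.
Apply the extended Euclidean algorithm to (129, 2), tracking rows (r, s, t) with s·129 + t·2 = r. Each division r_prev = q·r_cur + r_new produces the new row as (previous row) − q·(current row):
  row A: (129, 1, 0)   [1·129 + 0·2 = 129]
  row B: (2, 0, 1)   [0·129 + 1·2 = 2]
  129 = 64·2 + 1   → row C = row A − 64·row B = (1, 1, −64)   [check: 1·129 − 64·2 = 1]
  2 = 2·1 + 0   → remainder 0, stop. gcd = 1 (last nonzero row C).
The gcd is 1, so 2 is invertible mod 129. The last nonzero row gives 1·129 − 64·2 = 1, so t = −64. So 2^(−1) ≡ −64 ≡ 65 (mod 129). Verify: 2 · 65 = 130 ≡ 1 (mod 129). ✓

Final answer: 2^(−1) ≡ 65 (mod 129)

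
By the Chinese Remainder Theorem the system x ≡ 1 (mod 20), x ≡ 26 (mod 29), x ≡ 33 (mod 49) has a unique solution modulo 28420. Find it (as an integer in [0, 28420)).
x ≡ 17281 (mod 28420); the representative in [0, 28420) is 17281

The moduli 20, 29, 49 are pairwise coprime, so by the CRT there is a unique solution mod 20·29·49 = 28420.
Solve by successive substitution. Start with x ≡ 1 (mod 20).
  Combine with x ≡ 26 (mod 29): write x = 1 + 20·t and require 1 + 20·t ≡ 26 (mod 29), i.e. 20·t ≡ 26 − 1 ≡ 25 (mod 29). Since 20^(−1) ≡ 16 (mod 29), t ≡ 16·25 ≡ 23 (mod 29). So x ≡ 1 + 20·23 = 461 (mod 580).
  Combine with x ≡ 33 (mod 49): write x = 461 + 580·t and require 461 + 580·t ≡ 33 (mod 49), i.e. 580·t ≡ 33 − 461 ≡ 13 (mod 49). Since 580^(−1) ≡ 6 (mod 49) (580 ≡ 41 (mod 49)), t ≡ 6·13 ≡ 29 (mod 49). So x ≡ 461 + 580·29 = 17281 (mod 28420).
Unique solution in [0, 28420): x = 17281.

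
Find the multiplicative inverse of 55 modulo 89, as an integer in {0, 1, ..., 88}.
Apply the extended Euclidean algorithm to (89, 55), tracking rows (r, s, t) with s·89 + t·55 = r. Each division r_prev = q·r_cur + r_new produces the new row as (previous row) − q·(current row):
  row A: (89, 1, 0)   [1·89 + 0·55 = 89]
  row B: (55, 0, 1)   [0·89 + 1·55 = 55]
  89 = 1·55 + 34   → row C = row A − 1·row B = (34, 1, −1)   [check: 1·89 − 1·55 = 34]
  55 = 1·34 + 21   → row D = row B − 1·row C = (21, −1, 2)   [check: −1·89 + 2·55 = 21]
  34 = 1·21 + 13   → row E = row C − 1·row D = (13, 2, −3)   [check: 2·89 − 3·55 = 13]
  21 = 1·13 + 8   → row F = row D − 1·row E = (8, −3, 5)   [check: −3·89 + 5·55 = 8]
  13 = 1·8 + 5   → row G = row E − 1·row F = (5, 5, −8)   [check: 5·89 − 8·55 = 5]
  8 = 1·5 + 3   → row H = row F − 1·row G = (3, −8, 13)   [check: −8·89 + 13·55 = 3]
  5 = 1·3 + 2   → row I = row G − 1·row H = (2, 13, −21)   [check: 13·89 − 21·55 = 2]
  3 = 1·2 + 1   → row J = row H − 1·row I = (1, −21, 34)   [check: −21·89 + 34·55 = 1]
  2 = 2·1 + 0   → remainder 0, stop. gcd = 1 (last nonzero row J).
The gcd is 1, so 55 is invertible mod 89. The last nonzero row gives −21·89 + 34·55 = 1, so t = 34. So 55^(−1) ≡ 34 (mod 89). Verify: 55 · 34 = 1870 ≡ 1 (mod 89). ✓

Final answer: 55^(−1) ≡ 34 (mod 89)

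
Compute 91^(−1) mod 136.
Apply the extended Euclidean algorithm to (136, 91), tracking rows (r, s, t) with s·136 + t·91 = r. Each division r_prev = q·r_cur + r_new produces the new row as (previous row) − q·(current row):
  row A: (136, 1, 0)   [1·136 + 0·91 = 136]
  row B: (91, 0, 1)   [0·136 + 1·91 = 91]
  136 = 1·91 + 45   → row C = row A − 1·row B = (45, 1, −1)   [check: 1·136 − 1·91 = 45]
  91 = 2·45 + 1   → row D = row B − 2·row C = (1, −2, 3)   [check: −2·136 + 3·91 = 1]
  45 = 45·1 + 0   → remainder 0, stop. gcd = 1 (last nonzero row D).
The gcd is 1, so 91 is invertible mod 136. The last nonzero row gives −2·136 + 3·91 = 1, so t = 3. So 91^(−1) ≡ 3 (mod 136). Verify: 91 · 3 = 273 ≡ 1 (mod 136). ✓

Final answer: 91^(−1) ≡ 3 (mod 136)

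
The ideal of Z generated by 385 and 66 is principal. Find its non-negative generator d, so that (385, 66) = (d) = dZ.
In the PID Z, (a, b) is generated by gcd(a, b). Compute gcd(385, 66) with the extended Euclidean algorithm, tracking rows (r, s, t) with s·385 + t·66 = r:
  row A: (385, 1, 0)   [1·385 + 0·66 = 385]
  row B: (66, 0, 1)   [0·385 + 1·66 = 66]
  385 = 5·66 + 55   → row C = row A − 5·row B = (55, 1, −5)   [check: 1·385 − 5·66 = 55]
  66 = 1·55 + 11   → row D = row B − 1·row C = (11, −1, 6)   [check: −1·385 + 6·66 = 11]
  55 = 5·11 + 0   → remainder 0, stop. gcd = 11 (last nonzero row D).
So gcd(385, 66) = 11, with Bézout identity −1·385 + 6·66 = 11. Containment (⊇): the Bézout identity exhibits 11 as an element of (385, 66), giving (11) ⊆ (385, 66). Containment (⊆): since 11 | 385 and 11 | 66 (385 = 11·35, 66 = 11·6), every Z-linear combination of 385 and 66 is divisible by 11, so (385, 66) ⊆ (11). Therefore (385, 66) = (11), d = 11.

Final answer: (385, 66) = (11); d = 11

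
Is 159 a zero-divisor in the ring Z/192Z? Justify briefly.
gcd(159, 192) = 3 > 1, so 159 is not a unit in Z/192Z. In Z/nZ every nonzero non-unit is a zero-divisor: explicitly, take b = 192/gcd = 64 ≠ 0 (mod 192); then 159·64 = 10176 = 53·192, i.e. 159·64 ≡ 0 (mod 192). So 159 is a zero-divisor.

Final answer: YES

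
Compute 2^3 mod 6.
Use repeated squaring. Binary(3) = 11. Walk through the bits of the exponent 3 left-to-right: at each bit after the leading one, square the running value, then multiply by 2 if the bit is 1 (always reducing mod 6):
  bit 1 = 1 (leading): start with 2.
  bit 2 = 1: square 2^2 = 4; bit is 1, so multiply 4·2 = 8 ≡ 2 (mod 6).
Final value: 2^3 ≡ 2 (mod 6).

Final answer: 2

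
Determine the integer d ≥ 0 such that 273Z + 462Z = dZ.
(273, 462) = (21); d = 21

In the PID Z, (a, b) is generated by gcd(a, b). Compute gcd(462, 273) with the extended Euclidean algorithm, tracking rows (r, s, t) with s·462 + t·273 = r:
  row A: (462, 1, 0)   [1·462 + 0·273 = 462]
  row B: (273, 0, 1)   [0·462 + 1·273 = 273]
  462 = 1·273 + 189   → row C = row A − 1·row B = (189, 1, −1)   [check: 1·462 − 1·273 = 189]
  273 = 1·189 + 84   → row D = row B − 1·row C = (84, −1, 2)   [check: −1·462 + 2·273 = 84]
  189 = 2·84 + 21   → row E = row C − 2·row D = (21, 3, −5)   [check: 3·462 − 5·273 = 21]
  84 = 4·21 + 0   → remainder 0, stop. gcd = 21 (last nonzero row E).
So gcd(273, 462) = 21, with Bézout identity 3·462 − 5·273 = 21. Containment (⊇): the Bézout identity exhibits 21 as an element of (273, 462), giving (21) ⊆ (273, 462). Containment (⊆): since 21 | 273 and 21 | 462 (273 = 21·13, 462 = 21·22), every Z-linear combination of 273 and 462 is divisible by 21, so (273, 462) ⊆ (21). Therefore (273, 462) = (21), d = 21.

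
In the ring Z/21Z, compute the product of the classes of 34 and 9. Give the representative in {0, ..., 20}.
12

Reduce the factors first: 34 ≡ 13 (mod 21), so 34 · 9 ≡ 13 · 9 (mod 21). 13 · 9 = 117. Dividing by 21: 117 = 5·21 + 12. So (34 · 9) mod 21 = 12.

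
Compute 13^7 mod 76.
Use repeated squaring. Binary(7) = 111. Walk through the bits of the exponent 7 left-to-right: at each bit after the leading one, square the running value, then multiply by 13 if the bit is 1 (always reducing mod 76):
  bit 1 = 1 (leading): start with 13.
  bit 2 = 1: square 13^2 = 169 ≡ 17; bit is 1, so multiply 17·13 = 221 ≡ 69 (mod 76).
  bit 3 = 1: square 69^2 = 4761 ≡ 49; bit is 1, so multiply 49·13 = 637 ≡ 29 (mod 76).
Final value: 13^7 ≡ 29 (mod 76).

Final answer: 29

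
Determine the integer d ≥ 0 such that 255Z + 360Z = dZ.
(255, 360) = (15); d = 15

In the PID Z, (a, b) is generated by gcd(a, b). Compute gcd(360, 255) with the extended Euclidean algorithm, tracking rows (r, s, t) with s·360 + t·255 = r:
  row A: (360, 1, 0)   [1·360 + 0·255 = 360]
  row B: (255, 0, 1)   [0·360 + 1·255 = 255]
  360 = 1·255 + 105   → row C = row A − 1·row B = (105, 1, −1)   [check: 1·360 − 1·255 = 105]
  255 = 2·105 + 45   → row D = row B − 2·row C = (45, −2, 3)   [check: −2·360 + 3·255 = 45]
  105 = 2·45 + 15   → row E = row C − 2·row D = (15, 5, −7)   [check: 5·360 − 7·255 = 15]
  45 = 3·15 + 0   → remainder 0, stop. gcd = 15 (last nonzero row E).
So gcd(255, 360) = 15, with Bézout identity 5·360 − 7·255 = 15. Containment (⊇): the Bézout identity exhibits 15 as an element of (255, 360), giving (15) ⊆ (255, 360). Containment (⊆): since 15 | 255 and 15 | 360 (255 = 15·17, 360 = 15·24), every Z-linear combination of 255 and 360 is divisible by 15, so (255, 360) ⊆ (15). Therefore (255, 360) = (15), d = 15.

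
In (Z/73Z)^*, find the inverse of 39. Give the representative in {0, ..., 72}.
39^(−1) ≡ 15 (mod 73)

Apply the extended Euclidean algorithm to (73, 39), tracking rows (r, s, t) with s·73 + t·39 = r. Each division r_prev = q·r_cur + r_new produces the new row as (previous row) − q·(current row):
  row A: (73, 1, 0)   [1·73 + 0·39 = 73]
  row B: (39, 0, 1)   [0·73 + 1·39 = 39]
  73 = 1·39 + 34   → row C = row A − 1·row B = (34, 1, −1)   [check: 1·73 − 1·39 = 34]
  39 = 1·34 + 5   → row D = row B − 1·row C = (5, −1, 2)   [check: −1·73 + 2·39 = 5]
  34 = 6·5 + 4   → row E = row C − 6·row D = (4, 7, −13)   [check: 7·73 − 13·39 = 4]
  5 = 1·4 + 1   → row F = row D − 1·row E = (1, −8, 15)   [check: −8·73 + 15·39 = 1]
  4 = 4·1 + 0   → remainder 0, stop. gcd = 1 (last nonzero row F).
The gcd is 1, so 39 is invertible mod 73. The last nonzero row gives −8·73 + 15·39 = 1, so t = 15. So 39^(−1) ≡ 15 (mod 73). Verify: 39 · 15 = 585 ≡ 1 (mod 73). ✓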